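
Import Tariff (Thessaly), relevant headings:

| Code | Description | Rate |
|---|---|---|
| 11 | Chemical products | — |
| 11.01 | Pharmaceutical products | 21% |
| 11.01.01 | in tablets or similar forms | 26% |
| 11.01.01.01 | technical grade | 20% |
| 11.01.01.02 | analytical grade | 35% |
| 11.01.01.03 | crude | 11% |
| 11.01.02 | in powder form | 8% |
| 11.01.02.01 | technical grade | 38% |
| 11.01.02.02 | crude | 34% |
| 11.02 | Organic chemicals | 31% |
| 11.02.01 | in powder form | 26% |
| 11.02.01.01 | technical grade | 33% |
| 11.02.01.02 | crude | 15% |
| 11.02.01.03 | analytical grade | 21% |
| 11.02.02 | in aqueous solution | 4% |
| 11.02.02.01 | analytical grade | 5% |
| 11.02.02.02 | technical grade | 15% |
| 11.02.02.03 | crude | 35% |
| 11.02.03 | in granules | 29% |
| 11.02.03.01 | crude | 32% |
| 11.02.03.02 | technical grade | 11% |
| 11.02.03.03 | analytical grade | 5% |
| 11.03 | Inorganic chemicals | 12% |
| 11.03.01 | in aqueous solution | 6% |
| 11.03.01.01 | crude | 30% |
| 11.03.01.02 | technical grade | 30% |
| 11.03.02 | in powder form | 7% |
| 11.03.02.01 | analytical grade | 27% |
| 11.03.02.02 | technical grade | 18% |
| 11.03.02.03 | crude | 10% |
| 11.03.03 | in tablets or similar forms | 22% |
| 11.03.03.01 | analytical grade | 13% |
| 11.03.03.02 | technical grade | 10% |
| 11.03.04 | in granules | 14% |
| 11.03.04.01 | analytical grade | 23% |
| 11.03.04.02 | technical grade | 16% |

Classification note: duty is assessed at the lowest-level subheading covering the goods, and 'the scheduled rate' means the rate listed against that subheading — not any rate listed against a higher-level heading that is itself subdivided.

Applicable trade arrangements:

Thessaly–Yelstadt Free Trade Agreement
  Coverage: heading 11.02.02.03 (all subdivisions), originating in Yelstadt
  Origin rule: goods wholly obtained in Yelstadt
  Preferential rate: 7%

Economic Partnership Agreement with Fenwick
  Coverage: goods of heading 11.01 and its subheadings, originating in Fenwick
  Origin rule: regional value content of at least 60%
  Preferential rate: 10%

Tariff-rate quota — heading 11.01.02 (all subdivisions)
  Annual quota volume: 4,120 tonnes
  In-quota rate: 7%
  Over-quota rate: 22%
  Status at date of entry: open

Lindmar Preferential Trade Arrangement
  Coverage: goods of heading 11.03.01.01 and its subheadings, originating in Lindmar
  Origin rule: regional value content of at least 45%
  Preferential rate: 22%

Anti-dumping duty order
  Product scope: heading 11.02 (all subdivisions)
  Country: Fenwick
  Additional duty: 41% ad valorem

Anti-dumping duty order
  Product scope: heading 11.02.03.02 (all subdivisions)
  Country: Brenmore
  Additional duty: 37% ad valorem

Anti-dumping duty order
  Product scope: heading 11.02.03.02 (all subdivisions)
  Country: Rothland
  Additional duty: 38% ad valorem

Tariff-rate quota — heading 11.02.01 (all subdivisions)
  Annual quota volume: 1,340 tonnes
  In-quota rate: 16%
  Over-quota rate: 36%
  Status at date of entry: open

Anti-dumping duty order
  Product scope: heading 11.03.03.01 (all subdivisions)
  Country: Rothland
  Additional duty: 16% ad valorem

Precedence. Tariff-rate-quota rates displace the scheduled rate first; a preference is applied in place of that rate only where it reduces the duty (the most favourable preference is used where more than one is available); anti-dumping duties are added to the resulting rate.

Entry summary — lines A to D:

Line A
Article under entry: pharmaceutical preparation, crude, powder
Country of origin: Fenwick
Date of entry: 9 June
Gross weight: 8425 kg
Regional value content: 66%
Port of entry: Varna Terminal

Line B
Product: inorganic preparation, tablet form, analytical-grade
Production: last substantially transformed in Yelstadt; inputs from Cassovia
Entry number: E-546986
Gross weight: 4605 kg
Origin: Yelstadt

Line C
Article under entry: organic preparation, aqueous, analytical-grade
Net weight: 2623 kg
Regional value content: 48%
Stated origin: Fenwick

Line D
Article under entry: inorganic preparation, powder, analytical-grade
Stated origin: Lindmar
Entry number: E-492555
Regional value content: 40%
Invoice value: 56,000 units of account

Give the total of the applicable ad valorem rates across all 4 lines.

93%

Line A: pharmaceutical → 11.01; powder → 11.01.02; crude → 11.01.02.02. Scheduled 34%. quota on 11.01.02 open → in-quota 7%; Fenwick agreement on 11.01: RVC ≥ 60% → 10% available; preference 10% not lower than 7% → no reduction. → 7%.
Line B: inorganic → 11.03; tablet form → 11.03.03; analytical-grade → 11.03.03.01. Scheduled 13%. Yelstadt agreement on 11.02.02.03: 11.03.03.01 not covered. → 13%.
Line C: organic → 11.02; aqueous → 11.02.02; analytical-grade → 11.02.02.01. Scheduled 5%. Fenwick agreement on 11.01: 11.02.02.01 not covered; anti-dumping (Fenwick, 11.02): +41%; total 5% + 41% = 46%. → 46%.
Line D: inorganic → 11.03; powder → 11.03.02; analytical-grade → 11.03.02.01. Scheduled 27%. Lindmar agreement on 11.03.01.01: 11.03.02.01 not covered. → 27%.
Sum: 7% + 13% + 46% + 27% = 93%.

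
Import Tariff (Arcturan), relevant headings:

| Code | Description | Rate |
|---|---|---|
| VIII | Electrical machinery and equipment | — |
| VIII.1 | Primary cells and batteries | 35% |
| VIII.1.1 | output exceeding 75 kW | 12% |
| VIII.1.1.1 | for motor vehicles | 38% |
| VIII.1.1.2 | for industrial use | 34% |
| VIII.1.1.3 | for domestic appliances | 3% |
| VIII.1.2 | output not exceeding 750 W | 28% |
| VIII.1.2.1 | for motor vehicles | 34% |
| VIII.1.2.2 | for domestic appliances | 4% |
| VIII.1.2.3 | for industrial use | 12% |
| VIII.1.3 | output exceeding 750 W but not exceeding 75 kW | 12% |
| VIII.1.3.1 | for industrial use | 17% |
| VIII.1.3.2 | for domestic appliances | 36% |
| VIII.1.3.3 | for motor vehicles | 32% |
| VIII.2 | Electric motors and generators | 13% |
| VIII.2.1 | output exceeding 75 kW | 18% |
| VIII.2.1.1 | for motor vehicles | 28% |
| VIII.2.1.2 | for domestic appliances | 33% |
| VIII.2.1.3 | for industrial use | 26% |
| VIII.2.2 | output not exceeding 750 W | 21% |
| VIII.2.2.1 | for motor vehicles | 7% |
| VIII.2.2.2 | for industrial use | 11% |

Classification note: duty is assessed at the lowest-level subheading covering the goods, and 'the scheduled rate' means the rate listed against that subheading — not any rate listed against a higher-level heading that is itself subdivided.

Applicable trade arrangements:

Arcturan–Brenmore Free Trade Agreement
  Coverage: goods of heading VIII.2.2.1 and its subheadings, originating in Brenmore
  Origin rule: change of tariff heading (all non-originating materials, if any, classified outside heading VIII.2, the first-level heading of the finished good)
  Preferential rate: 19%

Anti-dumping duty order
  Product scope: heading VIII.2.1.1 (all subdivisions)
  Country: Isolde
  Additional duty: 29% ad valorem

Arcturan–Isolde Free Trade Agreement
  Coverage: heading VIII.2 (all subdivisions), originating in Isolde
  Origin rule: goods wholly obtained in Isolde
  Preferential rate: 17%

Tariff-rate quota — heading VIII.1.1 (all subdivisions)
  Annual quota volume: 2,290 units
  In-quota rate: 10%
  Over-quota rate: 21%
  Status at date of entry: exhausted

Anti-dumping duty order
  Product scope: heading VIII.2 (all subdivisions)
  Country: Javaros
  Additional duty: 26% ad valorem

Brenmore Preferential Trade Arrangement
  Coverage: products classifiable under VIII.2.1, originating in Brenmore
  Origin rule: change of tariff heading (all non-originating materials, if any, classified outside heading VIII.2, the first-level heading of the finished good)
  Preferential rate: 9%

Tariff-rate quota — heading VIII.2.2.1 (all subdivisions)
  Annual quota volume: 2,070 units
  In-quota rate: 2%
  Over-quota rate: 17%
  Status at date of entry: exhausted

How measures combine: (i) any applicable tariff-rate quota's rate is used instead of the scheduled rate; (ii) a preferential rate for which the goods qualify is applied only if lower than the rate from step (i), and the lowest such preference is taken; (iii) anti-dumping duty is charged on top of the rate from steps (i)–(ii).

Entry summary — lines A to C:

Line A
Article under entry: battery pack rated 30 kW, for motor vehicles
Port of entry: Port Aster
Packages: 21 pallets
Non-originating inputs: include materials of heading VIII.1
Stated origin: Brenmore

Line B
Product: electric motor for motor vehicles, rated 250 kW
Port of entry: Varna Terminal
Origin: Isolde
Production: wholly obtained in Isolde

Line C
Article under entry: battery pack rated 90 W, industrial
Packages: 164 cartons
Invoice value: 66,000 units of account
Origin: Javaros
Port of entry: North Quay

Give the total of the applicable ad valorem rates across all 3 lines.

Line A: battery pack → VIII.1; rated 30 kW → VIII.1.3; for motor vehicles → VIII.1.3.3. Scheduled 32%. Brenmore agreement on VIII.2.2.1: VIII.1.3.3 not covered; Brenmore agreement on VIII.2.1: VIII.1.3.3 not covered. → 32%.
Line B: electric motor → VIII.2; rated 250 kW → VIII.2.1; for motor vehicles → VIII.2.1.1. Scheduled 28%. Isolde agreement on VIII.2: wholly obtained → 17% available; preferential 17%; anti-dumping (Isolde, VIII.2.1.1): +29%; total 17% + 29% = 46%. → 46%.
Line C: battery pack → VIII.1; rated 90 W → VIII.1.2; industrial → VIII.1.2.3. Scheduled 12%. No special measure applies. → 12%.
Sum: 32% + 46% + 12% = 90%.

90%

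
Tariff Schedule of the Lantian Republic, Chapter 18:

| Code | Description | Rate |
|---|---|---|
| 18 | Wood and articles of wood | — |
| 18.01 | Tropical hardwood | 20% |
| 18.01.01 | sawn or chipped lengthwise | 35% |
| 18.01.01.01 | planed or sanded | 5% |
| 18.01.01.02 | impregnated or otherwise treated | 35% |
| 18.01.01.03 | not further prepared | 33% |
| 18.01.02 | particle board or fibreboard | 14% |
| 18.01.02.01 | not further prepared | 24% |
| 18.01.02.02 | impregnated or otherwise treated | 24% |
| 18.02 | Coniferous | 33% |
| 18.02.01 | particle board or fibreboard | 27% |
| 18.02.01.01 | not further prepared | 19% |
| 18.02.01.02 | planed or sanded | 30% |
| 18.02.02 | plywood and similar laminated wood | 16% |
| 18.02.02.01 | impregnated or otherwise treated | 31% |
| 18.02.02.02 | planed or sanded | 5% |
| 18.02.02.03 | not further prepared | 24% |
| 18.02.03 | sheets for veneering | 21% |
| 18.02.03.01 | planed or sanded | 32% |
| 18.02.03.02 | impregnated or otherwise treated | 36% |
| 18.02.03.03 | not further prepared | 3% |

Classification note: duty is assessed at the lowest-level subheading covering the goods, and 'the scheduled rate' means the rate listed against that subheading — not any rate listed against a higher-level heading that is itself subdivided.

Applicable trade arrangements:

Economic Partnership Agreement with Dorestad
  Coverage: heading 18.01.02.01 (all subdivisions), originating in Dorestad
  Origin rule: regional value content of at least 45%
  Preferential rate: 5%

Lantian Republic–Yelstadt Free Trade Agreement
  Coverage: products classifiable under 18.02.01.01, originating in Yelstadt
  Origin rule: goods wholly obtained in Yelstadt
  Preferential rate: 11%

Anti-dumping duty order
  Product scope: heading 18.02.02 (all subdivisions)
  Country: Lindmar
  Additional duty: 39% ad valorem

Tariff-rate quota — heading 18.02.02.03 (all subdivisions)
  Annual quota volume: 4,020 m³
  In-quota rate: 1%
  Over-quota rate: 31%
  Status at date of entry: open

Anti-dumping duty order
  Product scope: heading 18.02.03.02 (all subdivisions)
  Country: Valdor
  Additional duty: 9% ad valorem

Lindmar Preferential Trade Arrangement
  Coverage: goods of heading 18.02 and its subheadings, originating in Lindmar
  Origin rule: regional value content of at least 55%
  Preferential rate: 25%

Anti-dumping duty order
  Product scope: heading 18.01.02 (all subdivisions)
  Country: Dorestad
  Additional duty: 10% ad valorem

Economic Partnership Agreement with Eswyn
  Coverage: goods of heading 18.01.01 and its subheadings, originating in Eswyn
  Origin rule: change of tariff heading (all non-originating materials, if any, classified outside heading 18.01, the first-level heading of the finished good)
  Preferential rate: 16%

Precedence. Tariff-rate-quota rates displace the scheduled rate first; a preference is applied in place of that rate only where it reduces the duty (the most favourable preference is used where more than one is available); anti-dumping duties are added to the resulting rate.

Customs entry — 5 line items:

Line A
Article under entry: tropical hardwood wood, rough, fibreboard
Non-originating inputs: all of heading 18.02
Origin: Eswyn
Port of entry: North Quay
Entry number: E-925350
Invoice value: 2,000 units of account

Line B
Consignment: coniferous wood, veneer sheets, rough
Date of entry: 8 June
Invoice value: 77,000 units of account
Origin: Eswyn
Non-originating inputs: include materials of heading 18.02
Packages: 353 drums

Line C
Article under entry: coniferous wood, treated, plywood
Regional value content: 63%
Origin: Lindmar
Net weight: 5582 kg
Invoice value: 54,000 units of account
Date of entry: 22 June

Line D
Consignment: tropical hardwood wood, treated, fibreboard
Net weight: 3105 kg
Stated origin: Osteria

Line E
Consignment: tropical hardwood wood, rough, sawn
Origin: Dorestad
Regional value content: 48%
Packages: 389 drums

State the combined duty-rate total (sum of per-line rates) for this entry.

148%

Line A: tropical hardwood → 18.01; fibreboard → 18.01.02; rough → 18.01.02.01. Scheduled 24%. Eswyn agreement on 18.01.01: 18.01.02.01 not covered. → 24%.
Line B: coniferous → 18.02; veneer sheets → 18.02.03; rough → 18.02.03.03. Scheduled 3%. Eswyn agreement on 18.01.01: 18.02.03.03 not covered. → 3%.
Line C: coniferous → 18.02; plywood → 18.02.02; treated → 18.02.02.01. Scheduled 31%. Lindmar agreement on 18.02: RVC ≥ 55% → 25% available; preferential 25%; anti-dumping (Lindmar, 18.02.02): +39%; total 25% + 39% = 64%. → 64%.
Line D: tropical hardwood → 18.01; fibreboard → 18.01.02; treated → 18.01.02.02. Scheduled 24%. No special measure applies. → 24%.
Line E: tropical hardwood → 18.01; sawn → 18.01.01; rough → 18.01.01.03. Scheduled 33%. Dorestad agreement on 18.01.02.01: 18.01.01.03 not covered. → 33%.
Sum: 24% + 3% + 64% + 24% + 33% = 148%.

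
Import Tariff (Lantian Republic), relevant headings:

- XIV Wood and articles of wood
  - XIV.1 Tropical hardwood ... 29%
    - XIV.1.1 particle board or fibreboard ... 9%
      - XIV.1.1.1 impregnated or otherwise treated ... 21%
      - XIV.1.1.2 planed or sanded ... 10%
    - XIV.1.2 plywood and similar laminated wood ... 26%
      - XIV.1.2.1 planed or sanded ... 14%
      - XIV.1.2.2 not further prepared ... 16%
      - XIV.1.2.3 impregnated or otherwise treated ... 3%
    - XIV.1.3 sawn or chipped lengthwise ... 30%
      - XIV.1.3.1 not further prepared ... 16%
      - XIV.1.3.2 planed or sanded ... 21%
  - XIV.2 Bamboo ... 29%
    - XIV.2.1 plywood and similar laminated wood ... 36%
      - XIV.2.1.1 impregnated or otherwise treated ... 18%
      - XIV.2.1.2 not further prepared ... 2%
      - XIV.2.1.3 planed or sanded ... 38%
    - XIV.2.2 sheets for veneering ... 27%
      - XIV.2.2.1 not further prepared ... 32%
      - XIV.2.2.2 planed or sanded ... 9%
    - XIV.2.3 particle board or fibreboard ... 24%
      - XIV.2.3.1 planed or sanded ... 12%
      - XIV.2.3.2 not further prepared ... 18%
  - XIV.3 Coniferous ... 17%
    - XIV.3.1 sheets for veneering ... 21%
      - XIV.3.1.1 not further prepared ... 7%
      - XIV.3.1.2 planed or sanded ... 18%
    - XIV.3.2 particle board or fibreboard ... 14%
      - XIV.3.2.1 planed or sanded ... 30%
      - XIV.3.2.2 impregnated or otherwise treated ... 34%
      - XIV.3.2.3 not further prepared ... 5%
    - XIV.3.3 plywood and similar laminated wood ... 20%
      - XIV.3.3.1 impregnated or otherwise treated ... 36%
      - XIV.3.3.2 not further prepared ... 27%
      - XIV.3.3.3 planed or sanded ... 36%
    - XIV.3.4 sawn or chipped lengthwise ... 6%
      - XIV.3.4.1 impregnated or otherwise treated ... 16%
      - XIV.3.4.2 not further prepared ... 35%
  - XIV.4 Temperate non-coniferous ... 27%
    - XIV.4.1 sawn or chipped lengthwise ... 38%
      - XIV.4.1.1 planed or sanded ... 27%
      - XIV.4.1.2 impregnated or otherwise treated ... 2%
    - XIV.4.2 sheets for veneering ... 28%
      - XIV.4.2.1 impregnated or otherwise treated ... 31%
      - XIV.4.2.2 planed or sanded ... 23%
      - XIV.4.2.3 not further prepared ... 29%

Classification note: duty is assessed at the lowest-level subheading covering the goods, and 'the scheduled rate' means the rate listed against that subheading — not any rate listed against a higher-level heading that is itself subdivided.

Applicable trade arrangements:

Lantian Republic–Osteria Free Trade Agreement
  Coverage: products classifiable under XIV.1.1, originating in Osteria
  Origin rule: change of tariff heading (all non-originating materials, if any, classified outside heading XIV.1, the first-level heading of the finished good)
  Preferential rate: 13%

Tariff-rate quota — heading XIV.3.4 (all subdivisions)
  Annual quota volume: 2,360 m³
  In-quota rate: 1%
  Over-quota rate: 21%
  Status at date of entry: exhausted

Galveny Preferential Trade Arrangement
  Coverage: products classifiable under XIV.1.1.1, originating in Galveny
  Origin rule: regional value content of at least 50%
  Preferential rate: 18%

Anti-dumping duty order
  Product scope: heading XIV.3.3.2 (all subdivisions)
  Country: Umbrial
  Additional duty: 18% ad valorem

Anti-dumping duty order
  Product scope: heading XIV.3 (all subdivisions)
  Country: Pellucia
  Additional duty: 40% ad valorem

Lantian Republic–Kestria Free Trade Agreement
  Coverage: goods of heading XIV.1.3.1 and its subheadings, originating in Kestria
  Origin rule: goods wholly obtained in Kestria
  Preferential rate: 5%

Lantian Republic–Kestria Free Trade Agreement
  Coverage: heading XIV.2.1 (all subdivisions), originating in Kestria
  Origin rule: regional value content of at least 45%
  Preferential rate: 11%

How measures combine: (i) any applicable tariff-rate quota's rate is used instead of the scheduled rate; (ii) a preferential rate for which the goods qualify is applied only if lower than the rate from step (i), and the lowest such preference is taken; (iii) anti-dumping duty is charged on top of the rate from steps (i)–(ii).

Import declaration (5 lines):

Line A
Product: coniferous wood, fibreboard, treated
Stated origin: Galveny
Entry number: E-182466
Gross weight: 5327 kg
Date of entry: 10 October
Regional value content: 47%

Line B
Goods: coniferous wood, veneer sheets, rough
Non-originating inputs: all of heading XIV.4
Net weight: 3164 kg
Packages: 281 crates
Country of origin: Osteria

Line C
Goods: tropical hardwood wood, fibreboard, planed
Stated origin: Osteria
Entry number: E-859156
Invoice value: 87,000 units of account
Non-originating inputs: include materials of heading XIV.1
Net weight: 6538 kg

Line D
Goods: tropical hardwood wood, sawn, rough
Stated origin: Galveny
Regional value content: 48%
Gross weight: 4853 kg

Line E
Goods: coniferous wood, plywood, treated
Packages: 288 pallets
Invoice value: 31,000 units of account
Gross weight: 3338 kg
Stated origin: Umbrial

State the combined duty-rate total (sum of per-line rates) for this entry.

103%

Line A: coniferous → XIV.3; fibreboard → XIV.3.2; treated → XIV.3.2.2. Scheduled 34%. Galveny agreement on XIV.1.1.1: XIV.3.2.2 not covered. → 34%.
Line B: coniferous → XIV.3; veneer sheets → XIV.3.1; rough → XIV.3.1.1. Scheduled 7%. Osteria agreement on XIV.1.1: XIV.3.1.1 not covered. → 7%.
Line C: tropical hardwood → XIV.1; fibreboard → XIV.1.1; planed → XIV.1.1.2. Scheduled 10%. Osteria agreement on XIV.1.1: CTH not met. → 10%.
Line D: tropical hardwood → XIV.1; sawn → XIV.1.3; rough → XIV.1.3.1. Scheduled 16%. Galveny agreement on XIV.1.1.1: XIV.1.3.1 not covered. → 16%.
Line E: coniferous → XIV.3; plywood → XIV.3.3; treated → XIV.3.3.1. Scheduled 36%. No special measure applies. → 36%.
Sum: 34% + 7% + 10% + 16% + 36% = 103%.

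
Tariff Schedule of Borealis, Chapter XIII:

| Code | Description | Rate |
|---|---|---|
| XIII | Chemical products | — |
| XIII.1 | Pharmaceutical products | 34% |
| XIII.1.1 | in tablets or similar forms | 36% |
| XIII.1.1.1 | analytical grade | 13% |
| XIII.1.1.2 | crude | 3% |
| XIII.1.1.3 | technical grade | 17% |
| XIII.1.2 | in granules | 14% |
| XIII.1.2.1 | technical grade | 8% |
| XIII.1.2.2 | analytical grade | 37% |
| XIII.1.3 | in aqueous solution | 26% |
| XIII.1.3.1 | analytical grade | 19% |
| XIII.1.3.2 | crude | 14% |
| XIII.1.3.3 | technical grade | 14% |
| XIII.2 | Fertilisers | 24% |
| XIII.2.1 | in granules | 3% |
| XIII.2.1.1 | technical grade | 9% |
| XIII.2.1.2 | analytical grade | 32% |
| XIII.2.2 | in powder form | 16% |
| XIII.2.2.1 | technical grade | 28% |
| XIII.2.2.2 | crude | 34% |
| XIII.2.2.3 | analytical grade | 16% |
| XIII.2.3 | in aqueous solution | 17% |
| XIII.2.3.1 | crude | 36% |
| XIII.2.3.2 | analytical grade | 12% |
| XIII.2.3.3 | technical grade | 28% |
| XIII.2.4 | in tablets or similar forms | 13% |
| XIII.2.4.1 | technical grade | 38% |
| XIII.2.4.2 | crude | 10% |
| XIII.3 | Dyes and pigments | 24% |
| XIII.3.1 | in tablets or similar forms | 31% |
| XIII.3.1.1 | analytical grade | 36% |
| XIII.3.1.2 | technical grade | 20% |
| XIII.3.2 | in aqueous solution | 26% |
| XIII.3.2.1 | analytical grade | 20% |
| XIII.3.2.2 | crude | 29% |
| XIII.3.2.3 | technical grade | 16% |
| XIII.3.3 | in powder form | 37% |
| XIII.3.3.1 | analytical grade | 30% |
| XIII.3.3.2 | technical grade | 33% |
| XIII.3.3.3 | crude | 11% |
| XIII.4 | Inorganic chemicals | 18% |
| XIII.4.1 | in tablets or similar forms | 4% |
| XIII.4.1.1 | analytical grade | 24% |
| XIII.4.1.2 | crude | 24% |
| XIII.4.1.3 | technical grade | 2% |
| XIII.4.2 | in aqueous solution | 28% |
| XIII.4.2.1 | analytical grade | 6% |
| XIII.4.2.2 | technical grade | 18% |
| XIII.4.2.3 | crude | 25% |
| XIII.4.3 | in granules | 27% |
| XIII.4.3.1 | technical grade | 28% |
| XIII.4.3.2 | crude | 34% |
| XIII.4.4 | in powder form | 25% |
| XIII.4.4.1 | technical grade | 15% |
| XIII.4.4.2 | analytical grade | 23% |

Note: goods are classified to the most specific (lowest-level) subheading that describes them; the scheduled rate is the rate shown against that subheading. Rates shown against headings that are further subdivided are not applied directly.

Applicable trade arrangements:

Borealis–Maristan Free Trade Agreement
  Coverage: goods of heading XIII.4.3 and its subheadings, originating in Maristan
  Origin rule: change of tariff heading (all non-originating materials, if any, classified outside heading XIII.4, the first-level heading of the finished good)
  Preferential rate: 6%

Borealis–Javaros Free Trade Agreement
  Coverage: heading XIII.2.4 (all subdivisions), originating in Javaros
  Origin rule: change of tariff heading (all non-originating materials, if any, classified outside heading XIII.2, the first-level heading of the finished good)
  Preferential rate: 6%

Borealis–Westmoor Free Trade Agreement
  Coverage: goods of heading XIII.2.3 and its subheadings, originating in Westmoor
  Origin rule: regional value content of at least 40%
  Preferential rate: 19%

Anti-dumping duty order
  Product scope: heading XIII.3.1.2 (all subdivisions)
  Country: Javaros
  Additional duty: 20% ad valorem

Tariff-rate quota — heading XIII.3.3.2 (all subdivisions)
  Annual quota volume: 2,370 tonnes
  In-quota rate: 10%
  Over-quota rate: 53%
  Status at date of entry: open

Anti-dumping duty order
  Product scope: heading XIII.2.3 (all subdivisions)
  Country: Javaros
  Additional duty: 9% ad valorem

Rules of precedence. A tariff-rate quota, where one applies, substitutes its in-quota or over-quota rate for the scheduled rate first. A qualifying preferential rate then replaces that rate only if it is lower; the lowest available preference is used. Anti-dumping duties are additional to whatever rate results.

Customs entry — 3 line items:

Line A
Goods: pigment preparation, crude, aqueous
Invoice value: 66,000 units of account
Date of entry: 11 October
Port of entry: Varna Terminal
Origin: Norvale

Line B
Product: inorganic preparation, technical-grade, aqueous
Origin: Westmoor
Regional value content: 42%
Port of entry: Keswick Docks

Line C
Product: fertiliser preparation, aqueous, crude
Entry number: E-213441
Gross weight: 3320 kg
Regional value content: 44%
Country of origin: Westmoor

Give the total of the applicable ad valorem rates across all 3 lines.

66%

Line A: pigment → XIII.3; aqueous → XIII.3.2; crude → XIII.3.2.2. Scheduled 29%. No special measure applies. → 29%.
Line B: inorganic → XIII.4; aqueous → XIII.4.2; technical-grade → XIII.4.2.2. Scheduled 18%. Westmoor agreement on XIII.2.3: XIII.4.2.2 not covered. → 18%.
Line C: fertiliser → XIII.2; aqueous → XIII.2.3; crude → XIII.2.3.1. Scheduled 36%. Westmoor agreement on XIII.2.3: RVC ≥ 40% → 19% available; preferential 19%. → 19%.
Sum: 29% + 18% + 19% = 66%.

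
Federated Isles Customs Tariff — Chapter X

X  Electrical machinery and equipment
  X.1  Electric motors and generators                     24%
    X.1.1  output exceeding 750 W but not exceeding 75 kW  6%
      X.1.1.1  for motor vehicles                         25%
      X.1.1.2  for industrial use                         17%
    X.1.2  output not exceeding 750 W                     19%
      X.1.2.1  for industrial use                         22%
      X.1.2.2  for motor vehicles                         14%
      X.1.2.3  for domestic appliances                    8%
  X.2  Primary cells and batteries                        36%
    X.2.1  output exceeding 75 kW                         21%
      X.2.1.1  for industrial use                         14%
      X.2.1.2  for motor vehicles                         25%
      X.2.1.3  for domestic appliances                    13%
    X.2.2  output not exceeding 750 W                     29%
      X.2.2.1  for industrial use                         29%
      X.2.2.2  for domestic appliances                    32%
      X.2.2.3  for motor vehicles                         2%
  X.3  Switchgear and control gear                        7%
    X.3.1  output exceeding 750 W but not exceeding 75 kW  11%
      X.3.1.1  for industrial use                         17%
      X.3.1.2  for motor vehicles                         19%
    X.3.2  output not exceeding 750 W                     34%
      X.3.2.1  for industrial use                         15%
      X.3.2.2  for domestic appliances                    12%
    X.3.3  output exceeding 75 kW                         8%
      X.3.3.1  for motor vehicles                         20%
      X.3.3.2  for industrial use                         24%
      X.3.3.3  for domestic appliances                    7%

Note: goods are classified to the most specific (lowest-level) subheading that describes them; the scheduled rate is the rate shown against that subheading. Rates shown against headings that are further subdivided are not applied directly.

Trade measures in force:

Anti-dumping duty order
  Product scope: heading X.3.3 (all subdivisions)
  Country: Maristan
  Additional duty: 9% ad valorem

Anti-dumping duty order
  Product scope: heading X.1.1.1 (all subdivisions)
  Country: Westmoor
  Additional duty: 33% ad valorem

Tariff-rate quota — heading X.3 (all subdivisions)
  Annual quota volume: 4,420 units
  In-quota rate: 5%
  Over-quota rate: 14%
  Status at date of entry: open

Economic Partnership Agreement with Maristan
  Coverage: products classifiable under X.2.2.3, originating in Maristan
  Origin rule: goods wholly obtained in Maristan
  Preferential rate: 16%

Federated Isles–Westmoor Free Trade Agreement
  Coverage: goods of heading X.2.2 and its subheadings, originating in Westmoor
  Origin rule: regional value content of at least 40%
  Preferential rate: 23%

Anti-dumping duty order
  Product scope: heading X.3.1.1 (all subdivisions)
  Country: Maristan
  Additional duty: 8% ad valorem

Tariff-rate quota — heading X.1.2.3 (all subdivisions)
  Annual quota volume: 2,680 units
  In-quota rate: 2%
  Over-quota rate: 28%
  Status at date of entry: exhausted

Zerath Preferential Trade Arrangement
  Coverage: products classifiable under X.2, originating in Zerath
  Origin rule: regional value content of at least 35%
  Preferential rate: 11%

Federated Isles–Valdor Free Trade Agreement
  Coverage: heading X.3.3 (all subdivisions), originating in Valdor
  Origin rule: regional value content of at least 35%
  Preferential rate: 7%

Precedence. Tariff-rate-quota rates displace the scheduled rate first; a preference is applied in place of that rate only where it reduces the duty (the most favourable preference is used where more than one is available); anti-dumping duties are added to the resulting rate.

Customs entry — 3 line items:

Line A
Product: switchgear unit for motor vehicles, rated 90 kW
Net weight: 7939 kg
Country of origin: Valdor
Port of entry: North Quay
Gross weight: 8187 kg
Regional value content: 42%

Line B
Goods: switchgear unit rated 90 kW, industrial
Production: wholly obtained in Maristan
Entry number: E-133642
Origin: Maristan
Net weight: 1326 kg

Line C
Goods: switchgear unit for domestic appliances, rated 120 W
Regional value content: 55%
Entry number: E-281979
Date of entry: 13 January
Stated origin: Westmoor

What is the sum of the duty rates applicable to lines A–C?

24%

Line A: switchgear unit → X.3; rated 90 kW → X.3.3; for motor vehicles → X.3.3.1. Scheduled 20%. quota on X.3 open → in-quota 5%; Valdor agreement on X.3.3: RVC ≥ 35% → 7% available; preference 7% not lower than 5% → no reduction. → 5%.
Line B: switchgear unit → X.3; rated 90 kW → X.3.3; industrial → X.3.3.2. Scheduled 24%. quota on X.3 open → in-quota 5%; Maristan agreement on X.2.2.3: X.3.3.2 not covered; anti-dumping (Maristan, X.3.3): +9%; total 5% + 9% = 14%. → 14%.
Line C: switchgear unit → X.3; rated 120 W → X.3.2; for domestic appliances → X.3.2.2. Scheduled 12%. quota on X.3 open → in-quota 5%; Westmoor agreement on X.2.2: X.3.2.2 not covered. → 5%.
Sum: 5% + 14% + 5% = 24%.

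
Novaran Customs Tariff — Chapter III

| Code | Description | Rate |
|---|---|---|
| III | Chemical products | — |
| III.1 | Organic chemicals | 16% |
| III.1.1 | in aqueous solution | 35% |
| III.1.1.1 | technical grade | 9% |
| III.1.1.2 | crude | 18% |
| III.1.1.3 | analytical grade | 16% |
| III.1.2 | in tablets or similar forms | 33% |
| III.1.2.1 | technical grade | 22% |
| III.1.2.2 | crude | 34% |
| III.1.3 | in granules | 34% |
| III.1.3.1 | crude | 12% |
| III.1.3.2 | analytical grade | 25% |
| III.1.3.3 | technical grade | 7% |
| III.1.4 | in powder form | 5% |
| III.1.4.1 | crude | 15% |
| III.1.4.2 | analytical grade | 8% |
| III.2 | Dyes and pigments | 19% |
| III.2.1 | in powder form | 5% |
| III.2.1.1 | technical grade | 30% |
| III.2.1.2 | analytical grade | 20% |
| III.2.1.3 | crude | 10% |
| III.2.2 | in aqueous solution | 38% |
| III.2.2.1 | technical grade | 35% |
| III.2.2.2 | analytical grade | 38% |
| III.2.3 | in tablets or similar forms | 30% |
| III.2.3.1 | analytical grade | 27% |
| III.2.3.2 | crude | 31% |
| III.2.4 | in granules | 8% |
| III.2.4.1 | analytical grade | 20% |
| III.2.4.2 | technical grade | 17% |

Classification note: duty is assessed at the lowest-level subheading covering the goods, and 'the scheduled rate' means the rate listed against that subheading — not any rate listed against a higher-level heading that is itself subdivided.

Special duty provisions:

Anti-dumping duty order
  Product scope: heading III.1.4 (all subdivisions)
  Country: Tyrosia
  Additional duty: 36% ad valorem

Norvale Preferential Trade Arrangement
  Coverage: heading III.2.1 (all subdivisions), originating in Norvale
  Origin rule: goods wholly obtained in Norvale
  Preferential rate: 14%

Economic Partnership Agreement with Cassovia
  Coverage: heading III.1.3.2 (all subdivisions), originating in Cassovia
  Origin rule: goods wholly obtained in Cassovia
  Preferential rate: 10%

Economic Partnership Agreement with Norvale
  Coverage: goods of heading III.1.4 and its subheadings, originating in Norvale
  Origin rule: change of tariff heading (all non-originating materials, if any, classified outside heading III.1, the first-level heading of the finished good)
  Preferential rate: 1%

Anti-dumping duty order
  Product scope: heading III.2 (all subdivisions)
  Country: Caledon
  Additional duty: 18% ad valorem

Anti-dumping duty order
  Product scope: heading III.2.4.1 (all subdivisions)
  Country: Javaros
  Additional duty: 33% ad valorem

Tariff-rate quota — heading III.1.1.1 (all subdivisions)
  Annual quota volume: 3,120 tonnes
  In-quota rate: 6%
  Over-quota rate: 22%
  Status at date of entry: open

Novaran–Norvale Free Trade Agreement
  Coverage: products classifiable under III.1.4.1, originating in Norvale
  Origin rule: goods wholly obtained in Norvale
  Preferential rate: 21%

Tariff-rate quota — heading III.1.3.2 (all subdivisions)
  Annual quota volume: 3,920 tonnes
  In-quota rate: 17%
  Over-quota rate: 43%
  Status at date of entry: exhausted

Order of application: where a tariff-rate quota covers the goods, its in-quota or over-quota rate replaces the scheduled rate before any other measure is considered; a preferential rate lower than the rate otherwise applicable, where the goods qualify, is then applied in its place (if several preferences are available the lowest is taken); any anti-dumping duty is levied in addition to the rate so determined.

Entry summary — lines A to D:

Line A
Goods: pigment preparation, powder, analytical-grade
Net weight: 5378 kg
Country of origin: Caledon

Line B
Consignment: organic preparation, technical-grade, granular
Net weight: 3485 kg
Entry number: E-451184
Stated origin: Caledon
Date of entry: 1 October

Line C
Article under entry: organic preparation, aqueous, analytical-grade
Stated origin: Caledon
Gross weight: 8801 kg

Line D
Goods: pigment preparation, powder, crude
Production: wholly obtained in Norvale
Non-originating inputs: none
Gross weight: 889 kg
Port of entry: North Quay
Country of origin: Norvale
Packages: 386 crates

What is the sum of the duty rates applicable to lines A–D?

71%

Line A: pigment → III.2; powder → III.2.1; analytical-grade → III.2.1.2. Scheduled 20%. anti-dumping (Caledon, III.2): +18%; total 20% + 18% = 38%. → 38%.
Line B: organic → III.1; granular → III.1.3; technical-grade → III.1.3.3. Scheduled 7%. No special measure applies. → 7%.
Line C: organic → III.1; aqueous → III.1.1; analytical-grade → III.1.1.3. Scheduled 16%. No special measure applies. → 16%.
Line D: pigment → III.2; powder → III.2.1; crude → III.2.1.3. Scheduled 10%. Norvale agreement on III.2.1: wholly obtained → 14% available; Norvale agreement on III.1.4: III.2.1.3 not covered; Norvale agreement on III.1.4.1: III.2.1.3 not covered; preference 14% not lower than 10% → no reduction. → 10%.
Sum: 38% + 7% + 16% + 10% = 71%.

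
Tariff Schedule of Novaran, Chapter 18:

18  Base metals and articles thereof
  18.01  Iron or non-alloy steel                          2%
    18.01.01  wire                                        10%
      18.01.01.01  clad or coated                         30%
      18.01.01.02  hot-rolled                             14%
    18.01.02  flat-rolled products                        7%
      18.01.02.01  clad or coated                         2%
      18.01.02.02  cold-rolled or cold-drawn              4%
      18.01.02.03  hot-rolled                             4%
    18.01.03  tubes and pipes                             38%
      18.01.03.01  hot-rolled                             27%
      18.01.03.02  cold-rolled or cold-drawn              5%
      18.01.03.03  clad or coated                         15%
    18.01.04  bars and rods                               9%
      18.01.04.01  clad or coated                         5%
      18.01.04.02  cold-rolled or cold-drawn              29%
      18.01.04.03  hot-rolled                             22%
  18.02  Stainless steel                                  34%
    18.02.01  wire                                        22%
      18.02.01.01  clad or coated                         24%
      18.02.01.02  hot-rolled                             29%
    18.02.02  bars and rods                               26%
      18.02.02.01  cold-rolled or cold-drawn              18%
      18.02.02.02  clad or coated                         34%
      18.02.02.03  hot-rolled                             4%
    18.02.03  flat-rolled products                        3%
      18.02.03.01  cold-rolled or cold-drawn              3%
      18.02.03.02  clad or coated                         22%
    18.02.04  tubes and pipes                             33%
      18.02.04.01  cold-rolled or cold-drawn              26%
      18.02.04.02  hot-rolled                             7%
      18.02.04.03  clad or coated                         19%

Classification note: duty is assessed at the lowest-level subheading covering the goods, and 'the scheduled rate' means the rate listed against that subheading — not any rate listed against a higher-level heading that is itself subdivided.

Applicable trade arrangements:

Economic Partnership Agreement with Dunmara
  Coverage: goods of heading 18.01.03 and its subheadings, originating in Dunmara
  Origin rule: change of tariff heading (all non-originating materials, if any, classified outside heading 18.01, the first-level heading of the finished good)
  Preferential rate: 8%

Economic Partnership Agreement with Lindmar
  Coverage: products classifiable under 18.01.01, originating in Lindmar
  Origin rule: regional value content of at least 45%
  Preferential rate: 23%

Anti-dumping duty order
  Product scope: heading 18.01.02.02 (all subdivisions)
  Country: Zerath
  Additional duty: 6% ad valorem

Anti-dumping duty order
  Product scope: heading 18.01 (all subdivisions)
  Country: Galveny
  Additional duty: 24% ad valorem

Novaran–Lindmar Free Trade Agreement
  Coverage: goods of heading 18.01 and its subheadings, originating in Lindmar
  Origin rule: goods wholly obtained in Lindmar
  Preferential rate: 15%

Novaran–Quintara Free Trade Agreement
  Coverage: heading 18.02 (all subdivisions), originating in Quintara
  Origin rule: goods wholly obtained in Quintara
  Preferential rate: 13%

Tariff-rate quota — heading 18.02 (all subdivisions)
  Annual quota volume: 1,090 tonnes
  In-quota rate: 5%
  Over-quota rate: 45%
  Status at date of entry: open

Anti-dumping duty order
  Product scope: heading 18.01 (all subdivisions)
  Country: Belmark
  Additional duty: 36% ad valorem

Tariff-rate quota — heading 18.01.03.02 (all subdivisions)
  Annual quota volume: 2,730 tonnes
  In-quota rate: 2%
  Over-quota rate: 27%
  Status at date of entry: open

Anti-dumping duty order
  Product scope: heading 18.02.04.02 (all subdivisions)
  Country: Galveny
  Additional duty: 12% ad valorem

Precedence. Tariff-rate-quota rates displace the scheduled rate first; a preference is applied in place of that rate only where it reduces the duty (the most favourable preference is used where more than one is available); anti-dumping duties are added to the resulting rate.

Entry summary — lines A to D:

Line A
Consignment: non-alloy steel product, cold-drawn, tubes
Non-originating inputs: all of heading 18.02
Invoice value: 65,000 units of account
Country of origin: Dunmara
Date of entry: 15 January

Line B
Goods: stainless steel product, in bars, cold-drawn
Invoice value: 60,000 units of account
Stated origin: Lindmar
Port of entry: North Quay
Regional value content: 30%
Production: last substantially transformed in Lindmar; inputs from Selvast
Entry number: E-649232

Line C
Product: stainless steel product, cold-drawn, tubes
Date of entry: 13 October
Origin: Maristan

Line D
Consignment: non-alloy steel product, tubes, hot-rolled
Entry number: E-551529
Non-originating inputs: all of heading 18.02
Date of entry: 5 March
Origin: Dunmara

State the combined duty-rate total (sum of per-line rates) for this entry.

Line A: non-alloy steel → 18.01; tubes → 18.01.03; cold-drawn → 18.01.03.02. Scheduled 5%. quota on 18.01.03.02 open → in-quota 2%; Dunmara agreement on 18.01.03: CTH met → 8% available; preference 8% not lower than 2% → no reduction. → 2%.
Line B: stainless steel → 18.02; in bars → 18.02.02; cold-drawn → 18.02.02.01. Scheduled 18%. quota on 18.02 open → in-quota 5%; Lindmar agreement on 18.01.01: 18.02.02.01 not covered; Lindmar agreement on 18.01: 18.02.02.01 not covered. → 5%.
Line C: stainless steel → 18.02; tubes → 18.02.04; cold-drawn → 18.02.04.01. Scheduled 26%. quota on 18.02 open → in-quota 5%. → 5%.
Line D: non-alloy steel → 18.01; tubes → 18.01.03; hot-rolled → 18.01.03.01. Scheduled 27%. Dunmara agreement on 18.01.03: CTH met → 8% available; preferential 8%. → 8%.
Sum: 2% + 5% + 5% + 8% = 20%.

20%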